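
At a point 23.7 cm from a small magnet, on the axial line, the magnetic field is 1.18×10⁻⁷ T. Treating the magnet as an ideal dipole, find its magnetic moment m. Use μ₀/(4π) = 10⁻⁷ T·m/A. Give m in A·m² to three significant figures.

On axis B = (μ₀/4π)·2m/r³, so m = Br³·4π/(μ₀·2).
m = (1.18×10⁻⁷)·(0.237)³ / (2·10⁻⁷) = 0.007854 A·m².

m ≈ 0.00785 A·m²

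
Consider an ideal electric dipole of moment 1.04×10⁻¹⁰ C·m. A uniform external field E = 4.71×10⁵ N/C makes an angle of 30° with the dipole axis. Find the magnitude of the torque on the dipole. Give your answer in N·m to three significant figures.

τ ≈ 2.45×10⁻⁵ N·m

Torque on an electric dipole: τ = pE sinθ.
τ = (1.04×10⁻¹⁰)(4.71×10⁵)·sin30° = 2.449×10⁻⁵ N·m.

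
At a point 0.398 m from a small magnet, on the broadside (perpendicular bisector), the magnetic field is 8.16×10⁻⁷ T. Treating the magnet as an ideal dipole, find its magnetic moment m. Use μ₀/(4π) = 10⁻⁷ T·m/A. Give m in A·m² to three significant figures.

m ≈ 0.514 A·m²

In the equatorial plane B = (μ₀/4π)·m/r³, so m = Br³·4π/(μ₀).
m = (8.16×10⁻⁷)·(0.398)³ / (10⁻⁷) = 0.5144 A·m².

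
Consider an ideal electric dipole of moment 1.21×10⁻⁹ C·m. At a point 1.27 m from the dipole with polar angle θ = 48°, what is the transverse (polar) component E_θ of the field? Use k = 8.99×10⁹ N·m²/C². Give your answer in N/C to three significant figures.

E_θ ≈ 3.95 N/C

For a dipole, E_θ = (kp sinθ)/r³.
kp/r³ = (8.99×10⁹)(1.21×10⁻⁹)/(1.27)³ = 5.310 N/C.
E_θ = 5.310·sin48° = 3.946 N/C.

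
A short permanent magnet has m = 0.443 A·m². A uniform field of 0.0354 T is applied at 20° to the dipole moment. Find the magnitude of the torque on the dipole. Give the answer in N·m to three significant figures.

Torque on a magnetic dipole: τ = mB sinθ.
τ = (0.443)(0.0354)·sin20° = 0.005364 N·m.

τ ≈ 0.00536 N·m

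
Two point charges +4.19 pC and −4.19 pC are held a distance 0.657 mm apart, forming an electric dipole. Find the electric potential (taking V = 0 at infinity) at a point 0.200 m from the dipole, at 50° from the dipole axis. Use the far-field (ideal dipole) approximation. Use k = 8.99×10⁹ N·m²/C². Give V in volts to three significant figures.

Dipole moment p = qd = (4.19×10⁻¹² C)(6.57×10⁻⁴ m) = 2.753×10⁻¹⁵ C·m.
The dipole potential is V = kp cosθ / r².
V = (8.99×10⁹)(2.753×10⁻¹⁵)·cos50° / (0.200)² = 3.977×10⁻⁴ V.

V ≈ 3.98×10⁻⁴ V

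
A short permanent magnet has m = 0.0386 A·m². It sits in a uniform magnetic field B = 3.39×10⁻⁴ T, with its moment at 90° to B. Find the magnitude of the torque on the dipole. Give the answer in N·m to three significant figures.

τ ≈ 1.31×10⁻⁵ N·m

Torque on a magnetic dipole: τ = mB sinθ.
τ = (0.0386)(3.39×10⁻⁴)·sin90° = 1.309×10⁻⁵ N·m.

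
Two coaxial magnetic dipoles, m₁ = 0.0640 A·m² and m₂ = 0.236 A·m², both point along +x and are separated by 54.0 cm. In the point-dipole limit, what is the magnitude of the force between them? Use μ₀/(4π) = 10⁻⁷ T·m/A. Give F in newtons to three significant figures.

F ≈ 1.07×10⁻⁷ N

On-axis B of dipole 1: B = (μ₀/4π)·2m₁/r³. Force on dipole 2: F = m₂·dB/dr.
dB/dr = −(μ₀/4π)·6m₁/r⁴, so |F| = (μ₀/4π)·6m₁m₂/r⁴.
F = 6(10⁻⁷)(0.0640)(0.236)/(0.540)⁴ = 1.066×10⁻⁷ N.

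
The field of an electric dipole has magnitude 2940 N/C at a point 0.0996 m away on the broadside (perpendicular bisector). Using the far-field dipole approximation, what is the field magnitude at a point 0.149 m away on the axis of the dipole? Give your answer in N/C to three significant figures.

E ≈ 1760 N/C

Dipole fields scale as 1/r³ in the far field.
The axial field is twice the equatorial field at the same r, so the geometry factor is 2/1.
E₂ = E₁ · (2/1) · (r₁/r₂)³ = 2940 · 2 · (0.0996/0.149)³.
(r₁/r₂)³ = (0.6685)³ = 0.2987.
E₂ ≈ 1756 N/C.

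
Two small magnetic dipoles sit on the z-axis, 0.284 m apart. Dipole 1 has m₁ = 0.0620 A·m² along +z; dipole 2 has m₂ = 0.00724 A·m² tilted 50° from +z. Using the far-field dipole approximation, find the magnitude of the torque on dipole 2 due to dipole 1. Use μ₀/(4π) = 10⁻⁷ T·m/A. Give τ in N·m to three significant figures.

Dipole B is on the axis of dipole A, so B₁ there is axial: B₁ = (μ₀/4π)·2m₁/r³ along +z.
B₁ = 2(10⁻⁷)(0.0620)/(0.284)³ = 5.413×10⁻⁷ T.
τ = m₂ B₁ sinθ.
τ = (0.00724)(5.413×10⁻⁷)·sin50° = 3.002×10⁻⁹ N·m.

τ ≈ 3.00×10⁻⁹ N·m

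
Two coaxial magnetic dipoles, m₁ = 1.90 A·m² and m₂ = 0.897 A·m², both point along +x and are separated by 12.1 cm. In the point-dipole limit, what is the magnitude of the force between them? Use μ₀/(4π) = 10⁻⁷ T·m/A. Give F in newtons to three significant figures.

On-axis B of dipole 1: B = (μ₀/4π)·2m₁/r³. Force on dipole 2: F = m₂·dB/dr.
dB/dr = −(μ₀/4π)·6m₁/r⁴, so |F| = (μ₀/4π)·6m₁m₂/r⁴.
F = 6(10⁻⁷)(1.90)(0.897)/(0.121)⁴ = 0.004770 N.

F ≈ 0.00477 N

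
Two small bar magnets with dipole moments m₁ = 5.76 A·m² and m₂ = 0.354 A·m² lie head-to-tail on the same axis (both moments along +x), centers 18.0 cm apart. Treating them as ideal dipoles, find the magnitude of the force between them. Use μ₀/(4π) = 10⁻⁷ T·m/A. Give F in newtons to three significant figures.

On-axis B of dipole 1: B = (μ₀/4π)·2m₁/r³. Force on dipole 2: F = m₂·dB/dr.
dB/dr = −(μ₀/4π)·6m₁/r⁴, so |F| = (μ₀/4π)·6m₁m₂/r⁴.
F = 6(10⁻⁷)(5.76)(0.354)/(0.180)⁴ = 0.001165 N.

F ≈ 0.00117 N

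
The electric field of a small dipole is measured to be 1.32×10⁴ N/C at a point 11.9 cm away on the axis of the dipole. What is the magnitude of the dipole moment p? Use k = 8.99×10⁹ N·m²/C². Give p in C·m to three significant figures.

p ≈ 1.24×10⁻⁹ C·m

On axis E = 2kp/r³, so p = Er³/(2k).
p = (1.32×10⁴)·(0.119)³ / (2·8.99×10⁹) = 1.237×10⁻⁹ C·m.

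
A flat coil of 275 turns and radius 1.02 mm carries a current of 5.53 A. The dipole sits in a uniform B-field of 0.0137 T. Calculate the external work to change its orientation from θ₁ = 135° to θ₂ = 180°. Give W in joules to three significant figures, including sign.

W ≈ 1.99×10⁻⁵ J

m = NIA = NIπa² = 275·(5.53)·π·(0.00102)² = 0.004971 A·m².
W_ext = ΔU = −mB cosθ₂ + mB cosθ₁ = mB(cosθ₁ − cosθ₂).
W = (0.004971)(0.0137)·(cos135° − cos180°) = (6.810×10⁻⁵)·(+0.2929) = 1.995×10⁻⁵ J.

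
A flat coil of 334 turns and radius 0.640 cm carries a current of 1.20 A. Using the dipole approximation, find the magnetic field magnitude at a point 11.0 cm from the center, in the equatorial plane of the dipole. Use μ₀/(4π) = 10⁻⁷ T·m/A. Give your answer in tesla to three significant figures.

B ≈ 3.87×10⁻⁶ T

m = NIA = NIπa² = 334·(1.20)·π·(0.00640)² = 0.05157 A·m².
In the equatorial plane B = (μ₀/4π)·m/r³ (half the axial value).
B = (10⁻⁷)·(0.05157) / (0.110)³ = 3.875×10⁻⁶ T.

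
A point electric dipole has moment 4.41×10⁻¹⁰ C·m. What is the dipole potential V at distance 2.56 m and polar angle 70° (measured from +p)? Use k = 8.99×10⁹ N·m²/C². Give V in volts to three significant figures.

The dipole potential is V = kp cosθ / r².
V = (8.99×10⁹)(4.41×10⁻¹⁰)·cos70° / (2.56)² = 0.2069 V.

V ≈ 0.207 V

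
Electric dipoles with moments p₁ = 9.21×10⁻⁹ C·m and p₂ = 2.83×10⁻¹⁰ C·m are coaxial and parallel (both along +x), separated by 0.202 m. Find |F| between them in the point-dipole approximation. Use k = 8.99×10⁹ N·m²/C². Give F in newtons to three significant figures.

F ≈ 8.44×10⁻⁵ N

On-axis field of dipole 1 at distance r: E = 2kp₁/r³. Force on dipole 2 is F = p₂·dE/dr (gradient along axis).
dE/dr = −6kp₁/r⁴, so |F| = 6kp₁p₂/r⁴ (attractive for aligned moments).
F = 6(8.99×10⁹)(9.21×10⁻⁹)(2.83×10⁻¹⁰)/(0.202)⁴ = 8.444×10⁻⁵ N.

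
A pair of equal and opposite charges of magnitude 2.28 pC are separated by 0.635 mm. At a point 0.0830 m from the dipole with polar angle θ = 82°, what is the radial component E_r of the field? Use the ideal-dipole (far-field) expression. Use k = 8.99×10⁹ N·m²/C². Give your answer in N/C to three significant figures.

Dipole moment p = qd = (2.28×10⁻¹² C)(6.35×10⁻⁴ m) = 1.448×10⁻¹⁵ C·m.
For a dipole, E_r = (2kp cosθ)/r³.
kp/r³ = (8.99×10⁹)(1.448×10⁻¹⁵)/(0.0830)³ = 0.02277 N/C.
E_r = 2·0.02277·cos82° = 0.006337 N/C.

E_r ≈ 0.00634 N/C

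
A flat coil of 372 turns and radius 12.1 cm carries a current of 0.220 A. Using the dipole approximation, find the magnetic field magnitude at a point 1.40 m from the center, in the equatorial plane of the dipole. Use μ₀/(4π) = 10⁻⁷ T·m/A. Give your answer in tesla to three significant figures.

m = NIA = NIπa² = 372·(0.220)·π·(0.121)² = 3.764 A·m².
In the equatorial plane B = (μ₀/4π)·m/r³ (half the axial value).
B = (10⁻⁷)·(3.764) / (1.40)³ = 1.372×10⁻⁷ T.

B ≈ 1.37×10⁻⁷ T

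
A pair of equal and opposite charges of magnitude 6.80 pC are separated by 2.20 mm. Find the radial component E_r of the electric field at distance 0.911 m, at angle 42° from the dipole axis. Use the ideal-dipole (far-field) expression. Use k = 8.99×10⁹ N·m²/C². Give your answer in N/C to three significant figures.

E_r ≈ 2.64×10⁻⁴ N/C

Dipole moment p = qd = (6.80×10⁻¹² C)(0.00220 m) = 1.496×10⁻¹⁴ C·m.
For a dipole, E_r = (2kp cosθ)/r³.
kp/r³ = (8.99×10⁹)(1.496×10⁻¹⁴)/(0.911)³ = 1.779×10⁻⁴ N/C.
E_r = 2·1.779×10⁻⁴·cos42° = 2.644×10⁻⁴ N/C.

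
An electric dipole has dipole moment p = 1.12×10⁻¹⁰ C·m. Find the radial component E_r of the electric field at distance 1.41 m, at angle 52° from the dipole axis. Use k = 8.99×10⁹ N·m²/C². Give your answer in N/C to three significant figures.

E_r ≈ 0.442 N/C

For a dipole, E_r = (2kp cosθ)/r³.
kp/r³ = (8.99×10⁹)(1.12×10⁻¹⁰)/(1.41)³ = 0.3592 N/C.
E_r = 2·0.3592·cos52° = 0.4423 N/C.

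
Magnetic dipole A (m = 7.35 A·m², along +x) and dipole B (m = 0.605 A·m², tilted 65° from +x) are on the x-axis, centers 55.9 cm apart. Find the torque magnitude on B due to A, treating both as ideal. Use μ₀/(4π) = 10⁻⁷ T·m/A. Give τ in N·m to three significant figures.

τ ≈ 4.61×10⁻⁶ N·m

Dipole B is on the axis of dipole A, so B₁ there is axial: B₁ = (μ₀/4π)·2m₁/r³ along +x.
B₁ = 2(10⁻⁷)(7.35)/(0.559)³ = 8.416×10⁻⁶ T.
τ = m₂ B₁ sinθ.
τ = (0.605)(8.416×10⁻⁶)·sin65° = 4.614×10⁻⁶ N·m.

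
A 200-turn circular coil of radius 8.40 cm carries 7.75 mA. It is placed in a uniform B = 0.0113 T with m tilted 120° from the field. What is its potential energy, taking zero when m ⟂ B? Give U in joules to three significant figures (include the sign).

U ≈ 1.94×10⁻⁴ J

m = NIA = NIπa² = 200·(0.00775)·π·(0.0840)² = 0.03436 A·m².
U = −m·B = −mB cosθ.
U = −(0.03436)(0.0113)·cos120° = 1.941×10⁻⁴ J.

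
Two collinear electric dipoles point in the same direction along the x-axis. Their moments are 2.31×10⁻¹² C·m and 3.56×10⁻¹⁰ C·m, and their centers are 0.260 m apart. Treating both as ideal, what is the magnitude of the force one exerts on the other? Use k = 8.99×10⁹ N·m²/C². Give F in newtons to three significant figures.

F ≈ 9.71×10⁻⁹ N

On-axis field of dipole 1 at distance r: E = 2kp₁/r³. Force on dipole 2 is F = p₂·dE/dr (gradient along axis).
dE/dr = −6kp₁/r⁴, so |F| = 6kp₁p₂/r⁴ (attractive for aligned moments).
F = 6(8.99×10⁹)(2.31×10⁻¹²)(3.56×10⁻¹⁰)/(0.260)⁴ = 9.707×10⁻⁹ N.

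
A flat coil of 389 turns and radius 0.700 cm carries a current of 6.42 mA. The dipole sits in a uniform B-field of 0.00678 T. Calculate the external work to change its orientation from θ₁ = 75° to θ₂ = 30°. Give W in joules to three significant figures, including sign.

m = NIA = NIπa² = 389·(0.00642)·π·(0.00700)² = 3.844×10⁻⁴ A·m².
W_ext = ΔU = −mB cosθ₂ + mB cosθ₁ = mB(cosθ₁ − cosθ₂).
W = (3.844×10⁻⁴)(0.00678)·(cos75° − cos30°) = (2.606×10⁻⁶)·(-0.6072) = -1.583×10⁻⁶ J.

W ≈ -1.58×10⁻⁶ J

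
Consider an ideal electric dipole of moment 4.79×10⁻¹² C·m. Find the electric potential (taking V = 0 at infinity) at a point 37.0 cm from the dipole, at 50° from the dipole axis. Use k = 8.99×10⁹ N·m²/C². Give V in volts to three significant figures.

The dipole potential is V = kp cosθ / r².
V = (8.99×10⁹)(4.79×10⁻¹²)·cos50° / (0.370)² = 0.2022 V.

V ≈ 0.202 V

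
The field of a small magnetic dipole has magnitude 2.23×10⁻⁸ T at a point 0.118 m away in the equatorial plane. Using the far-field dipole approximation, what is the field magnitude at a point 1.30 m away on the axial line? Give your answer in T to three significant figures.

Dipole fields scale as 1/r³ in the far field.
The axial field is twice the equatorial field at the same r, so the geometry factor is 2/1.
B₂ = B₁ · (2/1) · (r₁/r₂)³ = 2.23×10⁻⁸ · 2 · (0.118/1.30)³.
(r₁/r₂)³ = (0.09077)³ = 0.0007479.
B₂ ≈ 3.335×10⁻¹¹ T.

B ≈ 3.34×10⁻¹¹ T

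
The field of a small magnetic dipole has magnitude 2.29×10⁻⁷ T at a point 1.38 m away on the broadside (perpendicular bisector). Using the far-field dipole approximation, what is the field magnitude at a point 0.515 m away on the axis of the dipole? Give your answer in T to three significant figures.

Dipole fields scale as 1/r³ in the far field.
The axial field is twice the equatorial field at the same r, so the geometry factor is 2/1.
B₂ = B₁ · (2/1) · (r₁/r₂)³ = 2.29×10⁻⁷ · 2 · (1.38/0.515)³.
(r₁/r₂)³ = (2.68)³ = 19.24.
B₂ ≈ 8.812×10⁻⁶ T.

B ≈ 8.81×10⁻⁶ T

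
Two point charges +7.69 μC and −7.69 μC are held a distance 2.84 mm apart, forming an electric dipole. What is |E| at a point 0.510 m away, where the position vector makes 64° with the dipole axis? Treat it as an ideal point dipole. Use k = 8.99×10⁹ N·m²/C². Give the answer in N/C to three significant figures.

E ≈ 1860 N/C

Dipole moment p = qd = (7.69×10⁻⁶ C)(0.00284 m) = 2.184×10⁻⁸ C·m.
At angle θ the dipole field magnitude is E = (kp/r³)·√(1 + 3cos²θ).
kp/r³ = (8.99×10⁹)(2.184×10⁻⁸) / (0.510)³ = 1480 N/C.
√(1 + 3cos²64°) = √(1 + 3·0.1922) = √1.5765 ≈ 1.2556.
E ≈ 1480 × 1.256 = 1858 N/C.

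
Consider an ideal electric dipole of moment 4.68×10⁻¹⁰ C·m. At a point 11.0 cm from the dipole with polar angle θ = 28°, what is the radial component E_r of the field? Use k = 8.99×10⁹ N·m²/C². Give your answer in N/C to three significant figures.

For a dipole, E_r = (2kp cosθ)/r³.
kp/r³ = (8.99×10⁹)(4.68×10⁻¹⁰)/(0.110)³ = 3161 N/C.
E_r = 2·3161·cos28° = 5582 N/C.

E_r ≈ 5580 N/C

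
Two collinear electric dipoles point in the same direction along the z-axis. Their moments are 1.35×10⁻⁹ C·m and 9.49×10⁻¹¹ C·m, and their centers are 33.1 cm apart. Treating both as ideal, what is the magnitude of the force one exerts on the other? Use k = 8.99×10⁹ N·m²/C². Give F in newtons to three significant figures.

F ≈ 5.76×10⁻⁷ N

On-axis field of dipole 1 at distance r: E = 2kp₁/r³. Force on dipole 2 is F = p₂·dE/dr (gradient along axis).
dE/dr = −6kp₁/r⁴, so |F| = 6kp₁p₂/r⁴ (attractive for aligned moments).
F = 6(8.99×10⁹)(1.35×10⁻⁹)(9.49×10⁻¹¹)/(0.331)⁴ = 5.757×10⁻⁷ N.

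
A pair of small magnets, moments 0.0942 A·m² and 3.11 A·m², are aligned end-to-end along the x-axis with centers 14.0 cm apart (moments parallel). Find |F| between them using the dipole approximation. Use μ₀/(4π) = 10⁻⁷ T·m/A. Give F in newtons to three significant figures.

On-axis B of dipole 1: B = (μ₀/4π)·2m₁/r³. Force on dipole 2: F = m₂·dB/dr.
dB/dr = −(μ₀/4π)·6m₁/r⁴, so |F| = (μ₀/4π)·6m₁m₂/r⁴.
F = 6(10⁻⁷)(0.0942)(3.11)/(0.140)⁴ = 4.576×10⁻⁴ N.

F ≈ 4.58×10⁻⁴ N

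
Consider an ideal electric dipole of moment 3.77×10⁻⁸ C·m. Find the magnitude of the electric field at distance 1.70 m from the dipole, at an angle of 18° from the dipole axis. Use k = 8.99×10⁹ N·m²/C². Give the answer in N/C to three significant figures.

E ≈ 133 N/C

At angle θ the dipole field magnitude is E = (kp/r³)·√(1 + 3cos²θ).
kp/r³ = (8.99×10⁹)(3.77×10⁻⁸) / (1.70)³ = 68.98 N/C.
√(1 + 3cos²18°) = √(1 + 3·0.9045) = √3.7135 ≈ 1.9271.
E ≈ 68.98 × 1.927 = 132.9 N/C.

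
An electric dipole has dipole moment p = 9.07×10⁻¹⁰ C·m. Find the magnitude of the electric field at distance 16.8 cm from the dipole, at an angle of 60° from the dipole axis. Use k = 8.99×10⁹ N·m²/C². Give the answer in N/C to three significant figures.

E ≈ 2270 N/C

At angle θ the dipole field magnitude is E = (kp/r³)·√(1 + 3cos²θ).
kp/r³ = (8.99×10⁹)(9.07×10⁻¹⁰) / (0.168)³ = 1720 N/C.
√(1 + 3cos²60°) = √(1 + 3·0.2500) = √1.7500 ≈ 1.3229.
E ≈ 1720 × 1.323 = 2275 N/C.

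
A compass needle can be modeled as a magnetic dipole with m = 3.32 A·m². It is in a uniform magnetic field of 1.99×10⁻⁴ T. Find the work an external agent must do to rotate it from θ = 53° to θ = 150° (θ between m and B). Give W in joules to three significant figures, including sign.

W ≈ 9.70×10⁻⁴ J

W_ext = ΔU = −mB cosθ₂ + mB cosθ₁ = mB(cosθ₁ − cosθ₂).
W = (3.32)(1.99×10⁻⁴)·(cos53° − cos150°) = (6.607×10⁻⁴)·(+1.4678) = 9.698×10⁻⁴ J.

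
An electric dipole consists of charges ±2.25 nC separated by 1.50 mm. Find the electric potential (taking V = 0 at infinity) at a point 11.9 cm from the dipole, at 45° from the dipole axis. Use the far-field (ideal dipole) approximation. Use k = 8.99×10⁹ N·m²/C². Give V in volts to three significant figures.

V ≈ 1.52 V

Dipole moment p = qd = (2.25×10⁻⁹ C)(0.00150 m) = 3.375×10⁻¹² C·m.
The dipole potential is V = kp cosθ / r².
V = (8.99×10⁹)(3.375×10⁻¹²)·cos45° / (0.119)² = 1.515 V.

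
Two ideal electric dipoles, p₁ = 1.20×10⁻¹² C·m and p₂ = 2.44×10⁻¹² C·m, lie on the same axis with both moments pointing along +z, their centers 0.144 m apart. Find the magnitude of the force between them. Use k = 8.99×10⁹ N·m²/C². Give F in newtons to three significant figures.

On-axis field of dipole 1 at distance r: E = 2kp₁/r³. Force on dipole 2 is F = p₂·dE/dr (gradient along axis).
dE/dr = −6kp₁/r⁴, so |F| = 6kp₁p₂/r⁴ (attractive for aligned moments).
F = 6(8.99×10⁹)(1.20×10⁻¹²)(2.44×10⁻¹²)/(0.144)⁴ = 3.673×10⁻¹⁰ N.

F ≈ 3.67×10⁻¹⁰ N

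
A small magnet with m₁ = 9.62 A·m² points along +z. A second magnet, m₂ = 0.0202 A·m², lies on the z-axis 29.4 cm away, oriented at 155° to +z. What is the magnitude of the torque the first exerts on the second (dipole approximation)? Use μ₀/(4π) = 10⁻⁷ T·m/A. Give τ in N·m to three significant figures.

Dipole B is on the axis of dipole A, so B₁ there is axial: B₁ = (μ₀/4π)·2m₁/r³ along +z.
B₁ = 2(10⁻⁷)(9.62)/(0.294)³ = 7.571×10⁻⁵ T.
τ = m₂ B₁ sinθ.
τ = (0.0202)(7.571×10⁻⁵)·sin155° = 6.463×10⁻⁷ N·m.

τ ≈ 6.46×10⁻⁷ N·m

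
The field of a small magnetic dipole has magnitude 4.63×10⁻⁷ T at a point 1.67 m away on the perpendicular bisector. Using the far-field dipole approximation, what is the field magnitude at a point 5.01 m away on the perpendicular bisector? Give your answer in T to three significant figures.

B ≈ 1.71×10⁻⁸ T

Dipole fields scale as 1/r³ in the far field; the geometry is the same at both points.
B₂ = B₁ · (r₁/r₂)³ = 4.63×10⁻⁷ · (1.67/5.01)³.
(r₁/r₂)³ = (0.3333)³ = 0.03704.
B₂ ≈ 1.715×10⁻⁸ T.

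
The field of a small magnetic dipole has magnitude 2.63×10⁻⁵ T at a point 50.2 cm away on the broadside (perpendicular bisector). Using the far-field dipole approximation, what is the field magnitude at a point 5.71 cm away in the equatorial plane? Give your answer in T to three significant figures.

Dipole fields scale as 1/r³ in the far field; the geometry is the same at both points.
B₂ = B₁ · (r₁/r₂)³ = 2.63×10⁻⁵ · (50.2/5.71)³.
(r₁/r₂)³ = (8.792)³ = 679.5.
B₂ ≈ 0.01787 T.

B ≈ 0.0179 T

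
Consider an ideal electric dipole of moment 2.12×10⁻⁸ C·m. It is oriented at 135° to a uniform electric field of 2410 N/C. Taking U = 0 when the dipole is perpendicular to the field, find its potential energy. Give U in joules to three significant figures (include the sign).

U ≈ 3.61×10⁻⁵ J

U = −p·E = −pE cosθ.
U = −(2.12×10⁻⁸)(2410)·cos135° = 3.613×10⁻⁵ J.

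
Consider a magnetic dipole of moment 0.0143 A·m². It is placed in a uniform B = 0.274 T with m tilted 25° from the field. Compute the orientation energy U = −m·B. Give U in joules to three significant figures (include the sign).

U ≈ -0.00355 J

U = −m·B = −mB cosθ.
U = −(0.0143)(0.274)·cos25° = -0.003551 J.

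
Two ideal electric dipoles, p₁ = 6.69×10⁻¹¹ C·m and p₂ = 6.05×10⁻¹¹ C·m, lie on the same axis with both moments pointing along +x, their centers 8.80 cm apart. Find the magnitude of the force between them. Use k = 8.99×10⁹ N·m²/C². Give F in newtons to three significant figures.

F ≈ 3.64×10⁻⁶ N

On-axis field of dipole 1 at distance r: E = 2kp₁/r³. Force on dipole 2 is F = p₂·dE/dr (gradient along axis).
dE/dr = −6kp₁/r⁴, so |F| = 6kp₁p₂/r⁴ (attractive for aligned moments).
F = 6(8.99×10⁹)(6.69×10⁻¹¹)(6.05×10⁻¹¹)/(0.0880)⁴ = 3.641×10⁻⁶ N.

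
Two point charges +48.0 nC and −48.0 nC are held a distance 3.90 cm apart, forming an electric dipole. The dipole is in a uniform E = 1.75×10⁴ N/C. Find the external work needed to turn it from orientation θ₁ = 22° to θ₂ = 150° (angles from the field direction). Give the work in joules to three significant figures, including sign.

Dipole moment p = qd = (4.80×10⁻⁸ C)(0.0390 m) = 1.872×10⁻⁹ C·m.
W_ext = ΔU = U(θ₂) − U(θ₁) = −pE cosθ₂ − (−pE cosθ₁) = pE(cosθ₁ − cosθ₂).
W = (1.872×10⁻⁹)(1.75×10⁴)·(cos22° − cos150°) = (3.276×10⁻⁵)·(+1.7932) = 5.875×10⁻⁵ J.

W ≈ 5.87×10⁻⁵ J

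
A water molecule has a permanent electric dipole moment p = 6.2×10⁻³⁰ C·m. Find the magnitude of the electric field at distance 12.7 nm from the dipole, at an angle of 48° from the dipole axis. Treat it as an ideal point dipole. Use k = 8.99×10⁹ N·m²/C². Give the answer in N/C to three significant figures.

E ≈ 4.17×10⁴ N/C

At angle θ the dipole field magnitude is E = (kp/r³)·√(1 + 3cos²θ).
kp/r³ = (8.99×10⁹)(6.20×10⁻³⁰) / (1.27×10⁻⁸)³ = 2.721×10⁴ N/C.
√(1 + 3cos²48°) = √(1 + 3·0.4477) = √2.3432 ≈ 1.5308.
E ≈ 2.721×10⁴ × 1.531 = 4.165×10⁴ N/C.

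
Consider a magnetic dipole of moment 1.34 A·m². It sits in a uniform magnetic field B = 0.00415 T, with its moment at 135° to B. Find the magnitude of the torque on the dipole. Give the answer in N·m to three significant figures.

τ ≈ 0.00393 N·m

Torque on a magnetic dipole: τ = mB sinθ.
τ = (1.34)(0.00415)·sin135° = 0.003932 N·m.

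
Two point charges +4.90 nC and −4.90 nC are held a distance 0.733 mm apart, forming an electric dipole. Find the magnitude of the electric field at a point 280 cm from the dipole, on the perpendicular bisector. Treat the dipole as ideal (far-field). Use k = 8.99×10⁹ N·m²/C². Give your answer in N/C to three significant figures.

Dipole moment p = qd = (4.90×10⁻⁹ C)(7.33×10⁻⁴ m) = 3.592×10⁻¹² C·m.
On the perpendicular bisector E = kp/r³ (half the axial value at the same distance).
E = (8.99×10⁹)(3.592×10⁻¹²) / (2.80)³ = 0.001471 N/C.

E ≈ 0.00147 N/C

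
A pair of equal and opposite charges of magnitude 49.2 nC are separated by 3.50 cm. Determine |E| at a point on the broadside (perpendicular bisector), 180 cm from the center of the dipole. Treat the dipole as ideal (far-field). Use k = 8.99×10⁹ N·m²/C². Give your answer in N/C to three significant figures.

Dipole moment p = qd = (4.92×10⁻⁸ C)(0.0350 m) = 1.722×10⁻⁹ C·m.
In the equatorial plane E = kp/r³.
E = (8.99×10⁹)(1.722×10⁻⁹) / (1.80)³ = 2.654 N/C.

E ≈ 2.65 N/C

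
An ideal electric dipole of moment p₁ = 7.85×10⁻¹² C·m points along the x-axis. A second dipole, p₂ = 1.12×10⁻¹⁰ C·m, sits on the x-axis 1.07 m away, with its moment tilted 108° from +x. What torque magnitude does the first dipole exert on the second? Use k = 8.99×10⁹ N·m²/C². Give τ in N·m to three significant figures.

The second dipole sits on the axis of the first, so the field there is axial: E₁ = 2kp₁/r³ along +x.
E₁ = 2(8.99×10⁹)(7.85×10⁻¹²)/(1.07)³ = 0.1152 N/C.
Torque on the second dipole: τ = p₂ E₁ sinθ.
τ = (1.12×10⁻¹⁰)(0.1152)·sin108° = 1.227×10⁻¹¹ N·m.

τ ≈ 1.23×10⁻¹¹ N·m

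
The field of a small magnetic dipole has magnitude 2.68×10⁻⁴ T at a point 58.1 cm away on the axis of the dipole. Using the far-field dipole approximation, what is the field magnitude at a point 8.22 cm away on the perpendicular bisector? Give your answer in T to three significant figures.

Dipole fields scale as 1/r³ in the far field.
The axial field is twice the equatorial field at the same r, so the geometry factor is 1/2.
B₂ = B₁ · (1/2) · (r₁/r₂)³ = 2.68×10⁻⁴ · 0.5 · (58.1/8.22)³.
(r₁/r₂)³ = (7.068)³ = 353.1.
B₂ ≈ 0.04732 T.

B ≈ 0.0473 T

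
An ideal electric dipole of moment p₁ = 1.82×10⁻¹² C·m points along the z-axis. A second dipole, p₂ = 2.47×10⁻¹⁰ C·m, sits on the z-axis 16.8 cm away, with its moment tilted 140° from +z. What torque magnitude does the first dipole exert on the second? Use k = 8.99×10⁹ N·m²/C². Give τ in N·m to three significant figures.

τ ≈ 1.10×10⁻⁹ N·m

The second dipole sits on the axis of the first, so the field there is axial: E₁ = 2kp₁/r³ along +z.
E₁ = 2(8.99×10⁹)(1.82×10⁻¹²)/(0.168)³ = 6.901 N/C.
Torque on the second dipole: τ = p₂ E₁ sinθ.
τ = (2.47×10⁻¹⁰)(6.901)·sin140° = 1.096×10⁻⁹ N·m.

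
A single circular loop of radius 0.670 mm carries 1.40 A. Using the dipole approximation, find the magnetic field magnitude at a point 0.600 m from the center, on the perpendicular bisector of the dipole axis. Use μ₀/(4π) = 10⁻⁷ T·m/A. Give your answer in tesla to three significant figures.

Magnetic moment m = IA = Iπa² = (1.40)·π·(6.70×10⁻⁴)² = 1.974×10⁻⁶ A·m².
In the equatorial plane B = (μ₀/4π)·m/r³ (half the axial value).
B = (10⁻⁷)·(1.974×10⁻⁶) / (0.600)³ = 9.139×10⁻¹³ T.

B ≈ 9.14×10⁻¹³ T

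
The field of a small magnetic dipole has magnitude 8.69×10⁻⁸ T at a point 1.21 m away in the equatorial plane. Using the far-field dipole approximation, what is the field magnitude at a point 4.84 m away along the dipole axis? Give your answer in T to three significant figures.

B ≈ 2.72×10⁻⁹ T

Dipole fields scale as 1/r³ in the far field.
The axial field is twice the equatorial field at the same r, so the geometry factor is 2/1.
B₂ = B₁ · (2/1) · (r₁/r₂)³ = 8.69×10⁻⁸ · 2 · (1.21/4.84)³.
(r₁/r₂)³ = (0.25)³ = 0.01562.
B₂ ≈ 2.716×10⁻⁹ T.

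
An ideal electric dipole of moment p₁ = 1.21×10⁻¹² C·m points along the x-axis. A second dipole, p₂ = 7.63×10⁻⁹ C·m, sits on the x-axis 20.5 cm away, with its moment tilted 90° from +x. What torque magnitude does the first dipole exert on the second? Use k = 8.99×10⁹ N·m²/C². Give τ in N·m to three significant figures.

The second dipole sits on the axis of the first, so the field there is axial: E₁ = 2kp₁/r³ along +x.
E₁ = 2(8.99×10⁹)(1.21×10⁻¹²)/(0.205)³ = 2.525 N/C.
Torque on the second dipole: τ = p₂ E₁ sinθ.
τ = (7.63×10⁻⁹)(2.525)·sin90° = 1.927×10⁻⁸ N·m.

τ ≈ 1.93×10⁻⁸ N·m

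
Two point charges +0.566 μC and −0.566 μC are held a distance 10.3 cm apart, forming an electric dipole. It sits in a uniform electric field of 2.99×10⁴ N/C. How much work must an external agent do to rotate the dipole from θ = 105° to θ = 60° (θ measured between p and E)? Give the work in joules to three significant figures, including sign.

W ≈ -0.00132 J

Dipole moment p = qd = (5.66×10⁻⁷ C)(0.103 m) = 5.83×10⁻⁸ C·m.
W_ext = ΔU = U(θ₂) − U(θ₁) = −pE cosθ₂ − (−pE cosθ₁) = pE(cosθ₁ − cosθ₂).
W = (5.83×10⁻⁸)(2.99×10⁴)·(cos105° − cos60°) = (0.001743)·(-0.7588) = -0.001323 J.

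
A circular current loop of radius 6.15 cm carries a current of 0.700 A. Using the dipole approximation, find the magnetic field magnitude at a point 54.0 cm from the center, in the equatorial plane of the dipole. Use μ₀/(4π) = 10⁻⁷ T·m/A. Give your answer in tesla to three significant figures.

Magnetic moment m = IA = Iπa² = (0.700)·π·(0.0615)² = 0.008318 A·m².
In the equatorial plane B = (μ₀/4π)·m/r³ (half the axial value).
B = (10⁻⁷)·(0.008318) / (0.540)³ = 5.282×10⁻⁹ T.

B ≈ 5.28×10⁻⁹ T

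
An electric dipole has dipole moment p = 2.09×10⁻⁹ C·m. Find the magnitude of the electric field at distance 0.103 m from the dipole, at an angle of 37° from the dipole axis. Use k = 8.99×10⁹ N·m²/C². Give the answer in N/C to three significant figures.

E ≈ 2.93×10⁴ N/C

At angle θ the dipole field magnitude is E = (kp/r³)·√(1 + 3cos²θ).
kp/r³ = (8.99×10⁹)(2.09×10⁻⁹) / (0.103)³ = 1.719×10⁴ N/C.
√(1 + 3cos²37°) = √(1 + 3·0.6378) = √2.9135 ≈ 1.7069.
E ≈ 1.719×10⁴ × 1.707 = 2.935×10⁴ N/C.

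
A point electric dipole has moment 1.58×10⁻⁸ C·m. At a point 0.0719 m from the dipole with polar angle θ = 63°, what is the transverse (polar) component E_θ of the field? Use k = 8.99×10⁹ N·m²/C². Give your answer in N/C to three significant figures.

For a dipole, E_θ = (kp sinθ)/r³.
kp/r³ = (8.99×10⁹)(1.58×10⁻⁸)/(0.0719)³ = 3.821×10⁵ N/C.
E_θ = 3.821×10⁵·sin63° = 3.405×10⁵ N/C.

E_θ ≈ 3.40×10⁵ N/C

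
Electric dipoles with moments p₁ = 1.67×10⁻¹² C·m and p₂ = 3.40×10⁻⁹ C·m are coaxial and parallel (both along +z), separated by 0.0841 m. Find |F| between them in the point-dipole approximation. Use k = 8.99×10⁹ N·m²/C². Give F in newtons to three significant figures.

On-axis field of dipole 1 at distance r: E = 2kp₁/r³. Force on dipole 2 is F = p₂·dE/dr (gradient along axis).
dE/dr = −6kp₁/r⁴, so |F| = 6kp₁p₂/r⁴ (attractive for aligned moments).
F = 6(8.99×10⁹)(1.67×10⁻¹²)(3.40×10⁻⁹)/(0.0841)⁴ = 6.122×10⁻⁶ N.

F ≈ 6.12×10⁻⁶ N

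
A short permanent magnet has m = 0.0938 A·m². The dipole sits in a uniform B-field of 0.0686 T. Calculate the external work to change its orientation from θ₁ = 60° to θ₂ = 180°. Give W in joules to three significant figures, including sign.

W ≈ 0.00965 J

W_ext = ΔU = −mB cosθ₂ + mB cosθ₁ = mB(cosθ₁ − cosθ₂).
W = (0.0938)(0.0686)·(cos60° − cos180°) = (0.006435)·(+1.5000) = 0.009652 J.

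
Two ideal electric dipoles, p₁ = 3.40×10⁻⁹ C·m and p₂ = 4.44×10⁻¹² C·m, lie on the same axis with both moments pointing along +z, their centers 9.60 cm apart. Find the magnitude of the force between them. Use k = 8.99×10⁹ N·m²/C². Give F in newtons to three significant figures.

On-axis field of dipole 1 at distance r: E = 2kp₁/r³. Force on dipole 2 is F = p₂·dE/dr (gradient along axis).
dE/dr = −6kp₁/r⁴, so |F| = 6kp₁p₂/r⁴ (attractive for aligned moments).
F = 6(8.99×10⁹)(3.40×10⁻⁹)(4.44×10⁻¹²)/(0.0960)⁴ = 9.587×10⁻⁶ N.

F ≈ 9.59×10⁻⁶ N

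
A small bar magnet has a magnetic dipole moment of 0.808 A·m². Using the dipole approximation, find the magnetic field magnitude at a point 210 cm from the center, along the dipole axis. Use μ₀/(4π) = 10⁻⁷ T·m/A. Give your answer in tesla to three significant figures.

On axis B = (μ₀/4π)·2m/r³.
B = 2·(10⁻⁷)·(0.808) / (2.10)³ = 1.745×10⁻⁸ T.

B ≈ 1.74×10⁻⁸ T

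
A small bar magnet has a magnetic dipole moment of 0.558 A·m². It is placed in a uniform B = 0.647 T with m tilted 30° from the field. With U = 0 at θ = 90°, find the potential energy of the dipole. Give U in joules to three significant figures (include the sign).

U ≈ -0.313 J

U = −m·B = −mB cosθ.
U = −(0.558)(0.647)·cos30° = -0.3127 J.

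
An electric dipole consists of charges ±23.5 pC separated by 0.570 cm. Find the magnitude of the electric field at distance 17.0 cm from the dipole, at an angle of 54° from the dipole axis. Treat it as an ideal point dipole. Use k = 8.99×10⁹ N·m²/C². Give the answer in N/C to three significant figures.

E ≈ 0.350 N/C

Dipole moment p = qd = (2.35×10⁻¹¹ C)(0.00570 m) = 1.34×10⁻¹³ C·m.
At angle θ the dipole field magnitude is E = (kp/r³)·√(1 + 3cos²θ).
kp/r³ = (8.99×10⁹)(1.34×10⁻¹³) / (0.170)³ = 0.2452 N/C.
√(1 + 3cos²54°) = √(1 + 3·0.3455) = √2.0365 ≈ 1.4271.
E ≈ 0.2452 × 1.427 = 0.3499 N/C.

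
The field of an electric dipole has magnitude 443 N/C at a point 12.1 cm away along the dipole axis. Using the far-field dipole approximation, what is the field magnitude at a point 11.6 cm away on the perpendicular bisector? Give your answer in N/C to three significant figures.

Dipole fields scale as 1/r³ in the far field.
The axial field is twice the equatorial field at the same r, so the geometry factor is 1/2.
E₂ = E₁ · (1/2) · (r₁/r₂)³ = 443 · 0.5 · (12.1/11.6)³.
(r₁/r₂)³ = (1.043)³ = 1.135.
E₂ ≈ 251.4 N/C.

E ≈ 251 N/C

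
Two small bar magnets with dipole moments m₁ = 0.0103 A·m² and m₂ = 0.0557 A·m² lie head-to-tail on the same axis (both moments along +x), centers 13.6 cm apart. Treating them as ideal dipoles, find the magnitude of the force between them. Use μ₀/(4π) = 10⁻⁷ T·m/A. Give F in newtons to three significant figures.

F ≈ 1.01×10⁻⁶ N

On-axis B of dipole 1: B = (μ₀/4π)·2m₁/r³. Force on dipole 2: F = m₂·dB/dr.
dB/dr = −(μ₀/4π)·6m₁/r⁴, so |F| = (μ₀/4π)·6m₁m₂/r⁴.
F = 6(10⁻⁷)(0.0103)(0.0557)/(0.136)⁴ = 1.006×10⁻⁶ N.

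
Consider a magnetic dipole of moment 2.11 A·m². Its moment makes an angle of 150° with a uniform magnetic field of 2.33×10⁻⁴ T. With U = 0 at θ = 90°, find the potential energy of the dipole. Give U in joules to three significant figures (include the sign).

U = −m·B = −mB cosθ.
U = −(2.11)(2.33×10⁻⁴)·cos150° = 4.258×10⁻⁴ J.

U ≈ 4.26×10⁻⁴ J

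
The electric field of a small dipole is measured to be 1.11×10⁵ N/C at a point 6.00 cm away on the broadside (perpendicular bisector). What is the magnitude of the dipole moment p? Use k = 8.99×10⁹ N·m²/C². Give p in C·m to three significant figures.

p ≈ 2.67×10⁻⁹ C·m

In the equatorial plane E = kp/r³, so p = Er³/(k).
p = (1.11×10⁵)·(0.0600)³ / (8.99×10⁹) = 2.667×10⁻⁹ C·m.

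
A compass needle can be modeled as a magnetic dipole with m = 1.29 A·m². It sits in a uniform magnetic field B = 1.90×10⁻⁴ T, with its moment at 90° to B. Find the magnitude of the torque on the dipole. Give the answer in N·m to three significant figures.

Torque on a magnetic dipole: τ = mB sinθ.
τ = (1.29)(1.90×10⁻⁴)·sin90° = 2.451×10⁻⁴ N·m.

τ ≈ 2.45×10⁻⁴ N·m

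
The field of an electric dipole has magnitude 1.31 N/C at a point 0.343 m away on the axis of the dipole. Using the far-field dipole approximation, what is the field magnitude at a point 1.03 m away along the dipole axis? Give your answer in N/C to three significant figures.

Dipole fields scale as 1/r³ in the far field; the geometry is the same at both points.
E₂ = E₁ · (r₁/r₂)³ = 1.31 · (0.343/1.03)³.
(r₁/r₂)³ = (0.333)³ = 0.03693.
E₂ ≈ 0.04838 N/C.

E ≈ 0.0484 N/C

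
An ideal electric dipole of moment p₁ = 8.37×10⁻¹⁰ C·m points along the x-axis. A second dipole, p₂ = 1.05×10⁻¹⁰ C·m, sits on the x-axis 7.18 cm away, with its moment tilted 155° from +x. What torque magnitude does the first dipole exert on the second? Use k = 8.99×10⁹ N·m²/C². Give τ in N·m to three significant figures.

The second dipole sits on the axis of the first, so the field there is axial: E₁ = 2kp₁/r³ along +x.
E₁ = 2(8.99×10⁹)(8.37×10⁻¹⁰)/(0.0718)³ = 4.066×10⁴ N/C.
Torque on the second dipole: τ = p₂ E₁ sinθ.
τ = (1.05×10⁻¹⁰)(4.066×10⁴)·sin155° = 1.804×10⁻⁶ N·m.

τ ≈ 1.80×10⁻⁶ N·m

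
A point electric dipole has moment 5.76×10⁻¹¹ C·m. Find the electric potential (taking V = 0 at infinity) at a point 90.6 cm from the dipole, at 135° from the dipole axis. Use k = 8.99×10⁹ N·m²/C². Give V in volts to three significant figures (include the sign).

The dipole potential is V = kp cosθ / r².
V = (8.99×10⁹)(5.76×10⁻¹¹)·cos135° / (0.906)² = -0.4461 V.

V ≈ -0.446 V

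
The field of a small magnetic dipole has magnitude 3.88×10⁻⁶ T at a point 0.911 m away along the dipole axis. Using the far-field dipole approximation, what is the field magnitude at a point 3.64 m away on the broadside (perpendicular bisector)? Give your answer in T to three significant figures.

Dipole fields scale as 1/r³ in the far field.
The axial field is twice the equatorial field at the same r, so the geometry factor is 1/2.
B₂ = B₁ · (1/2) · (r₁/r₂)³ = 3.88×10⁻⁶ · 0.5 · (0.911/3.64)³.
(r₁/r₂)³ = (0.2503)³ = 0.01568.
B₂ ≈ 3.041×10⁻⁸ T.

B ≈ 3.04×10⁻⁸ T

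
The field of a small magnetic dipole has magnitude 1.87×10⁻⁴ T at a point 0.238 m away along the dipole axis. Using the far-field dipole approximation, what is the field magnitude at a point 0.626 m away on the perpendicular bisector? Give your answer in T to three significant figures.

Dipole fields scale as 1/r³ in the far field.
The axial field is twice the equatorial field at the same r, so the geometry factor is 1/2.
B₂ = B₁ · (1/2) · (r₁/r₂)³ = 1.87×10⁻⁴ · 0.5 · (0.238/0.626)³.
(r₁/r₂)³ = (0.3802)³ = 0.05496.
B₂ ≈ 5.138×10⁻⁶ T.

B ≈ 5.14×10⁻⁶ T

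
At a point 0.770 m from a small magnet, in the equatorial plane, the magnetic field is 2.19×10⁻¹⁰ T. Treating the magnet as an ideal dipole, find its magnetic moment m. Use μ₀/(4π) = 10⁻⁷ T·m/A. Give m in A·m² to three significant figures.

m ≈ 0.00100 A·m²

In the equatorial plane B = (μ₀/4π)·m/r³, so m = Br³·4π/(μ₀).
m = (2.19×10⁻¹⁰)·(0.770)³ / (10⁻⁷) = 9.998×10⁻⁴ A·m².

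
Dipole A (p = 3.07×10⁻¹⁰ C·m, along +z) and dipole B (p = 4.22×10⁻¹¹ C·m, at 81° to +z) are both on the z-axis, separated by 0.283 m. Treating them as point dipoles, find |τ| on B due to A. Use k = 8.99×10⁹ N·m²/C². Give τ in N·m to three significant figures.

τ ≈ 1.02×10⁻⁸ N·m

The second dipole sits on the axis of the first, so the field there is axial: E₁ = 2kp₁/r³ along +z.
E₁ = 2(8.99×10⁹)(3.07×10⁻¹⁰)/(0.283)³ = 243.5 N/C.
Torque on the second dipole: τ = p₂ E₁ sinθ.
τ = (4.22×10⁻¹¹)(243.5)·sin81° = 1.015×10⁻⁸ N·m.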